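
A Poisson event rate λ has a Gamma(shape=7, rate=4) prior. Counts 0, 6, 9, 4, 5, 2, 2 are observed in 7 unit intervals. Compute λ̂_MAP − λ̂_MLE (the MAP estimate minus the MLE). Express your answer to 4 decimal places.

Σxᵢ = 28. Posterior is Gamma(35, 11); MAP = (35−1)/11 = 34/11 ≈ 3.09091.
MLE = x̄ = 28/7 ≈ 4.00000.
Difference = 34/11 − 28/7 = -10/11 ≈ -0.9091.

MAP − MLE = -0.9091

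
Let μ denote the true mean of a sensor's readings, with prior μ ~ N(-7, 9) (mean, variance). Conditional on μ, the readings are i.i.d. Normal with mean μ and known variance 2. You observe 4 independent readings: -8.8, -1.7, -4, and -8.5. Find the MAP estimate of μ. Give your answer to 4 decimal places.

n = 4; x̄ = ((-8.8) + (-1.7) + (-4) + (-8.5))/4 = -23/4 = -5.75.
For a Normal prior and Normal likelihood with known variance, the posterior is Normal; its mode equals its mean, the precision-weighted average.
Prior precision 1/σ₀² = 1/9; data precision n/σ² = 4/2 = 2.
μ̂ = ((1/9)·(-7) + 2·(-5.75)) / (1/9 + 2) = (-221/18)/(19/9) = -221/38 ≈ -5.8158.

μ̂_MAP = -5.8158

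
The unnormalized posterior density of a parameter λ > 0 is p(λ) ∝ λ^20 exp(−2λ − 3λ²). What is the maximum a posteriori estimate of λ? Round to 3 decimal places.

ℓ'(λ) = 20/λ − 2 − 6λ. Setting this to zero and multiplying by λ: 6λ² + 2λ − 20 = 0.
λ = (−2 + √(2² + 4·6·20)) / (2·6) = (−2 + √484) / 12 = (−2 + 22)/12 = 5/3.
ℓ''(λ) = −20/λ² − 6 < 0, confirming a maximum.

λ̂_MAP = 1.667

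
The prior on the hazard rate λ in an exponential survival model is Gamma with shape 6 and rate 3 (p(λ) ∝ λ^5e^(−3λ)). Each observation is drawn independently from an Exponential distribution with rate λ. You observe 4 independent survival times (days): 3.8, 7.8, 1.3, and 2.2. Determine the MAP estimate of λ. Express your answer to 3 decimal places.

λ̂_MAP = 0.497

The Exponential(rate=λ) likelihood is ∝ λ^n e^(−λΣtᵢ). Here n = 4 and Σtᵢ = 3.8 + 7.8 + 1.3 + 2.2 = 15.1.
Posterior ∝ λ^5e^(−3λ) · λ^4e^(−15.1λ) = λ^9e^(−18.1λ), i.e. Gamma(10, 18.1).
Mode = (a−1)/b = 9/18.1 ≈ 0.497.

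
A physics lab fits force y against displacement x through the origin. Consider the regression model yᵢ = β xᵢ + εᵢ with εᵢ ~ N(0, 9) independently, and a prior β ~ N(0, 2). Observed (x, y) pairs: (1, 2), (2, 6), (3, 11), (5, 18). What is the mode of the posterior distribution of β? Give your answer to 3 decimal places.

β̂_MAP = 3.149

log p(β | y) = −Σ(yᵢ − βxᵢ)²/(2·9) − β²/(2·2) + const.
Setting the derivative to zero: Σxᵢ(yᵢ − βxᵢ)/9 − β/2 = 0, so β = Σxᵢyᵢ / (Σxᵢ² + σ²/τ²).
Σxᵢyᵢ = 1·2 + 2·6 + 3·11 + 5·18 = 137; Σxᵢ² = 39; σ²/τ² = 4.5.
β̂_MAP = 137 / (39 + 4.5) = 137/43.5 ≈ 3.149.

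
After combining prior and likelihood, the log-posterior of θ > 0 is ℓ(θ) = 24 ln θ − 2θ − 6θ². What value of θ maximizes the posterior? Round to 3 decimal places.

ℓ'(θ) = 24/θ − 2 − 12θ. Setting this to zero and multiplying by θ: 12θ² + 2θ − 24 = 0.
θ = (−2 + √(2² + 4·12·24)) / (2·12) = (−2 + √1156) / 24 = (−2 + 34)/24 = 4/3.
ℓ''(θ) = −24/θ² − 12 < 0, confirming a maximum.

θ̂_MAP = 1.333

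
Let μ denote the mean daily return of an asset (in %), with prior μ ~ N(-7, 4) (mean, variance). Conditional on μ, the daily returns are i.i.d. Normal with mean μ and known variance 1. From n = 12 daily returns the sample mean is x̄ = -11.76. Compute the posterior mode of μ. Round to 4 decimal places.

n = 12, x̄ = -11.76.
For a Normal prior and Normal likelihood with known variance, the posterior is Normal; its mode equals its mean, the precision-weighted average.
Prior precision 1/σ₀² = 1/4 = 0.25; data precision n/σ² = 12/1 = 12.
μ̂ = (0.25·(-7) + 12·(-11.76)) / (0.25 + 12) = (-142.87)/12.25 = -2041/175 ≈ -11.6629.

μ̂_MAP = -11.6629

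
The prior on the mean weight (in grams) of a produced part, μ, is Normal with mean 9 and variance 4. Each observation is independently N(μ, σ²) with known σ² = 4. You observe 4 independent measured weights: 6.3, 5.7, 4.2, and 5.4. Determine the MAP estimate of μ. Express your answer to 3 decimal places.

μ̂_MAP = 6.120

n = 4; x̄ = (6.3 + 5.7 + 4.2 + 5.4)/4 = 21.6/4 = 5.4.
For a Normal prior and Normal likelihood with known variance, the posterior is Normal; its mode equals its mean, the precision-weighted average.
Prior precision 1/σ₀² = 1/4 = 0.25; data precision n/σ² = 4/4 = 1.
μ̂ = (0.25·9 + 1·5.4) / (0.25 + 1) = 7.65/1.25 = 6.120.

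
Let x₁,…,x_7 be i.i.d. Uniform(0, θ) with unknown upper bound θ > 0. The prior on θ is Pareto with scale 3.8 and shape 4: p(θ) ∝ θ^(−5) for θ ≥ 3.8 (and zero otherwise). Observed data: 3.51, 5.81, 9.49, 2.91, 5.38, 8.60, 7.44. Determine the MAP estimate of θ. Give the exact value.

The Uniform(0, θ) likelihood is θ^(−n) for θ ≥ max(xᵢ), zero otherwise. Here max(xᵢ) = 9.49.
Posterior ∝ θ^(−5) · θ^(−7) = θ^(−12) on θ ≥ max(3.8, 9.49) = 9.49.
This density is strictly decreasing in θ, so the posterior mode lies at the lower boundary of the support.

θ̂_MAP = 9.49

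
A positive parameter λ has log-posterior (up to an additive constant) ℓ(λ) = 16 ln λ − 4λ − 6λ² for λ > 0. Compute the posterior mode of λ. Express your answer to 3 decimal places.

ℓ'(λ) = 16/λ − 4 − 12λ. Setting this to zero and multiplying by λ: 12λ² + 4λ − 16 = 0.
λ = (−4 + √(4² + 4·12·16)) / (2·12) = (−4 + √784) / 24 = (−4 + 28)/24 = 1.
ℓ''(λ) = −16/λ² − 12 < 0, confirming a maximum.

λ̂_MAP = 1.000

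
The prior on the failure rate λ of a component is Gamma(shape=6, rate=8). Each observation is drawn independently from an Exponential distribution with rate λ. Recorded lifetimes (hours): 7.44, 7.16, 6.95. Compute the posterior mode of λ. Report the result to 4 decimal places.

λ̂_MAP = 0.2707

The Exponential(rate=λ) likelihood is ∝ λ^n e^(−λΣtᵢ). Here n = 3 and Σtᵢ = 7.44 + 7.16 + 6.95 = 21.55.
Posterior ∝ λ^5e^(−8λ) · λ^3e^(−21.55λ) = λ^8e^(−29.55λ), i.e. Gamma(9, 29.55).
Mode = (a−1)/b = 8/29.55 ≈ 0.2707.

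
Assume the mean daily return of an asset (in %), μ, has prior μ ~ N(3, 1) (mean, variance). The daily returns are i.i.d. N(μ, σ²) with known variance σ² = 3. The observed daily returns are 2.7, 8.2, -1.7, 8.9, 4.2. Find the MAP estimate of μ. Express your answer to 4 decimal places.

μ̂_MAP = 3.9125

n = 5; x̄ = (2.7 + 8.2 + (-1.7) + 8.9 + 4.2)/5 = 22.3/5 = 4.46.
For a Normal prior and Normal likelihood with known variance, the posterior is Normal; its mode equals its mean, the precision-weighted average.
Prior precision 1/σ₀² = 1/1 = 1; data precision n/σ² = 5/3.
μ̂ = (1·3 + (5/3)·4.46) / (1 + 5/3) = (313/30)/(8/3) = 3.9125.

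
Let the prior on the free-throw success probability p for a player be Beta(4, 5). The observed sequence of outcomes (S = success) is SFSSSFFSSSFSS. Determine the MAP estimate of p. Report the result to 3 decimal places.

Prior: Beta(4, 5).
Data: 9 successes in 13 trials (from the sequence). The binomial likelihood contributes p^9(1−p)^4, so the posterior is Beta(4+9, 5+4) = Beta(13, 9).
For Beta(a, b) with a, b > 1 the mode is (a−1)/(a+b−2) = 12/20 ≈ 0.600.

p̂_MAP = 0.600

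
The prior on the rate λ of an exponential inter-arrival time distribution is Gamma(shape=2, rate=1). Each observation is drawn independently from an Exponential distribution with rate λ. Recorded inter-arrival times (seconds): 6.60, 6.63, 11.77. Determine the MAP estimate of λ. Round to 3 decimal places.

The Exponential(rate=λ) likelihood is ∝ λ^n e^(−λΣtᵢ). Here n = 3 and Σtᵢ = 6.60 + 6.63 + 11.77 = 25.
Posterior ∝ λe^(−1λ) · λ^3e^(−25λ) = λ^4e^(−26λ), i.e. Gamma(5, 26).
Mode = (a−1)/b = 4/26 ≈ 0.154.

λ̂_MAP = 0.154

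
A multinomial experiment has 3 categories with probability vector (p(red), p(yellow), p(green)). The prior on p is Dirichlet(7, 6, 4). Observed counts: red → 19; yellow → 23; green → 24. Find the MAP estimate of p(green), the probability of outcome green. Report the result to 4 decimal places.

MAP estimate of p(green) = 0.3375

The posterior is Dirichlet(αᵢ + nᵢ) = Dirichlet(26, 29, 28).
For a Dirichlet(a₁,…,a_K) with all aᵢ > 1, the mode has j-th component (aⱼ − 1)/(Σaᵢ − K).
Here Σaᵢ = 83 and K = 3, so p(green) = (28 − 1)/(83 − 3) = 27/80 ≈ 0.3375.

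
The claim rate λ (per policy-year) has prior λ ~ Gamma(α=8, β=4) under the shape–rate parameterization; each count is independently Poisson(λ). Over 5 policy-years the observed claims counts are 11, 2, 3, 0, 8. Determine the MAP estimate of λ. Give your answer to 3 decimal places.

Σxᵢ = 11+2+3+0+8 = 24, with n = 5.
Posterior ∝ λ^7e^(−4λ) · λ^24e^(−5λ) = λ^31e^(−9λ), i.e. Gamma(shape=32, rate=9).
The mode of a Gamma(a, b) with a ≥ 1 (shape–rate) is (a−1)/b = 31/9 ≈ 3.444.

λ̂_MAP = 3.444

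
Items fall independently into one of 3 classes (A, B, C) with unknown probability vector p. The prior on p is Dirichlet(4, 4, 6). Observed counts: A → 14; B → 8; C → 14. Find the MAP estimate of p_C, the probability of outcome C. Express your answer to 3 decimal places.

The posterior is Dirichlet(αᵢ + nᵢ) = Dirichlet(18, 12, 20).
For a Dirichlet(a₁,…,a_K) with all aᵢ > 1, the mode has j-th component (aⱼ − 1)/(Σaᵢ − K).
Here Σaᵢ = 50 and K = 3, so p_C = (20 − 1)/(50 − 3) = 19/47 ≈ 0.404.

MAP estimate of p_C = 0.404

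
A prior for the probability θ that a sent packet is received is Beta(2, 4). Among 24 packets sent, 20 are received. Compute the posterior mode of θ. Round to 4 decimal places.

θ̂_MAP = 0.7500

Prior: Beta(2, 4).
Data: 20 successes in 24 trials. The binomial likelihood contributes θ^20(1−θ)^4, so the posterior is Beta(2+20, 4+4) = Beta(22, 8).
For Beta(a, b) with a, b > 1 the mode is (a−1)/(a+b−2) = 21/28 ≈ 0.7500.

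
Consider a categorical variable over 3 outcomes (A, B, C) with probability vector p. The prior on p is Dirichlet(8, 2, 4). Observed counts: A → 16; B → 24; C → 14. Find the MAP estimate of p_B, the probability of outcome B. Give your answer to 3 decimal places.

MAP estimate of p_B = 0.385

The posterior is Dirichlet(αᵢ + nᵢ) = Dirichlet(24, 26, 18).
For a Dirichlet(a₁,…,a_K) with all aᵢ > 1, the mode has j-th component (aⱼ − 1)/(Σaᵢ − K).
Here Σaᵢ = 68 and K = 3, so p_B = (26 − 1)/(68 − 3) = 25/65 ≈ 0.385.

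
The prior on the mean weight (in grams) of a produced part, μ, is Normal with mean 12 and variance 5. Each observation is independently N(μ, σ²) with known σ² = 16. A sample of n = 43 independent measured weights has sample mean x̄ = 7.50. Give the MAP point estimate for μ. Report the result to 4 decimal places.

μ̂_MAP = 7.8117

n = 43, x̄ = 7.50.
For a Normal prior and Normal likelihood with known variance, the posterior is Normal; its mode equals its mean, the precision-weighted average.
Prior precision 1/σ₀² = 1/5 = 0.2; data precision n/σ² = 43/16 = 2.6875.
μ̂ = (0.2·12 + 2.6875·7.5) / (0.2 + 2.6875) = 22.55625/2.8875 = 1203/154 ≈ 7.8117.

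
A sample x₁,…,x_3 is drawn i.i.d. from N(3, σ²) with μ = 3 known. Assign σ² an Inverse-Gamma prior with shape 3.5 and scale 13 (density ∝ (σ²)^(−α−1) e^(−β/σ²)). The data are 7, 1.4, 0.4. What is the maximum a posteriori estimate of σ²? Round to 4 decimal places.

Sum of squared deviations about the known mean: SS = (7−3)² + (1.4−3)² + (0.4−3)² = 25.32.
The Normal likelihood contributes (σ²)^(−n/2) exp(−SS/(2σ²)), so the posterior is Inverse-Gamma(α + n/2, β + SS/2) = Inverse-Gamma(5, 25.66).
The mode of Inverse-Gamma(a, b) is b/(a+1) = 25.66/6 ≈ 4.2767.

σ̂²_MAP = 4.2767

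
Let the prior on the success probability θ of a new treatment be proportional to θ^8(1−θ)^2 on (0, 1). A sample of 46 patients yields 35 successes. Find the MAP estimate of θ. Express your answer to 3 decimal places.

The prior density ∝ θ^8(1−θ)^2 is the kernel of Beta(9, 3).
Data: 35 successes in 46 trials. The binomial likelihood contributes θ^35(1−θ)^11, so the posterior is Beta(9+35, 3+11) = Beta(44, 14).
For Beta(a, b) with a, b > 1 the mode is (a−1)/(a+b−2) = 43/56 ≈ 0.768.

θ̂_MAP = 0.768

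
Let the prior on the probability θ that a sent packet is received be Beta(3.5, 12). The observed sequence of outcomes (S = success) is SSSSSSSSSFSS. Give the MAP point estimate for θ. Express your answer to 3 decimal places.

θ̂_MAP = 0.529

Prior: Beta(3.5, 12).
Data: 11 successes in 12 trials (from the sequence). The binomial likelihood contributes θ^11(1−θ)^1, so the posterior is Beta(3.5+11, 12+1) = Beta(14.5, 13).
For Beta(a, b) with a, b > 1 the mode is (a−1)/(a+b−2) = 13.5/25.5 ≈ 0.529.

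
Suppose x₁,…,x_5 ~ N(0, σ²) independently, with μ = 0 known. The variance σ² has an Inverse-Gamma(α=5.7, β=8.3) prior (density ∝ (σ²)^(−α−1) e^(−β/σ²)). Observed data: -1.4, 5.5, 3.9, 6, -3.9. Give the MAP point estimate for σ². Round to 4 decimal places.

Sum of squared deviations about the known mean: SS = (-1.4−0)² + (5.5−0)² + (3.9−0)² + (6−0)² + (-3.9−0)² = 98.63.
The Normal likelihood contributes (σ²)^(−n/2) exp(−SS/(2σ²)), so the posterior is Inverse-Gamma(α + n/2, β + SS/2) = Inverse-Gamma(8.2, 57.615).
The mode of Inverse-Gamma(a, b) is b/(a+1) = 57.615/9.2 ≈ 6.2625.

σ̂²_MAP = 6.2625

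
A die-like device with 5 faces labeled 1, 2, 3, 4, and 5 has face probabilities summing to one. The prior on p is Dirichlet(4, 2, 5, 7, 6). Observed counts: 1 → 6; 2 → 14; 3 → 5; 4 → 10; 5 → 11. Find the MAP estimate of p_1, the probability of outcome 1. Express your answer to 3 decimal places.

The posterior is Dirichlet(αᵢ + nᵢ) = Dirichlet(10, 16, 10, 17, 17).
For a Dirichlet(a₁,…,a_K) with all aᵢ > 1, the mode has j-th component (aⱼ − 1)/(Σaᵢ − K).
Here Σaᵢ = 70 and K = 5, so p_1 = (10 − 1)/(70 − 5) = 9/65 ≈ 0.138.

MAP estimate: 0.138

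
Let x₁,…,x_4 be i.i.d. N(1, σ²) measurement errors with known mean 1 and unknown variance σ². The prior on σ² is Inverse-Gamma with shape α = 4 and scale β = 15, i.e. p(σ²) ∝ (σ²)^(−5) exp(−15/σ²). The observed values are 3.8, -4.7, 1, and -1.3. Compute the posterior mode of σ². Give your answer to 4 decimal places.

σ̂²_MAP = 5.4014

Sum of squared deviations about the known mean: SS = (3.8−1)² + (-4.7−1)² + (1−1)² + (-1.3−1)² = 45.62.
The Normal likelihood contributes (σ²)^(−n/2) exp(−SS/(2σ²)), so the posterior is Inverse-Gamma(α + n/2, β + SS/2) = Inverse-Gamma(6, 37.81).
The mode of Inverse-Gamma(a, b) is b/(a+1) = 37.81/7 ≈ 5.4014.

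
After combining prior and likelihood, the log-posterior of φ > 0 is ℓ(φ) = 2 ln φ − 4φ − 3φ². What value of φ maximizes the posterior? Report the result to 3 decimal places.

φ̂_MAP = 0.333

ℓ'(φ) = 2/φ − 4 − 6φ. Setting this to zero and multiplying by φ: 6φ² + 4φ − 2 = 0.
φ = (−4 + √(4² + 4·6·2)) / (2·6) = (−4 + √64) / 12 = (−4 + 8)/12 = 1/3.
ℓ''(φ) = −2/φ² − 6 < 0, confirming a maximum.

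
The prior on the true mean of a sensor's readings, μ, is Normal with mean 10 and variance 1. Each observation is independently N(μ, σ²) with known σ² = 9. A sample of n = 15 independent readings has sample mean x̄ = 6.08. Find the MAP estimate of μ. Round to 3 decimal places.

n = 15, x̄ = 6.08.
For a Normal prior and Normal likelihood with known variance, the posterior is Normal; its mode equals its mean, the precision-weighted average.
Prior precision 1/σ₀² = 1/1 = 1; data precision n/σ² = 15/9 = 5/3.
μ̂ = (1·10 + (5/3)·6.08) / (1 + 5/3) = (302/15)/(8/3) = 7.550.

μ̂_MAP = 7.550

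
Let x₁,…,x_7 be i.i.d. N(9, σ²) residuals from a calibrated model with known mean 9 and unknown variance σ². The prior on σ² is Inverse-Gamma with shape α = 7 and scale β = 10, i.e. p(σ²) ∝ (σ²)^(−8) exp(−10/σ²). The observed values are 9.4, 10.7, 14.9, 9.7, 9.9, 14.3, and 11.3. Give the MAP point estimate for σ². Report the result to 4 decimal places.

Sum of squared deviations about the known mean: SS = (9.4−9)² + (10.7−9)² + (14.9−9)² + (9.7−9)² + (9.9−9)² + (14.3−9)² + (11.3−9)² = 72.54.
The Normal likelihood contributes (σ²)^(−n/2) exp(−SS/(2σ²)), so the posterior is Inverse-Gamma(α + n/2, β + SS/2) = Inverse-Gamma(10.5, 46.27).
The mode of Inverse-Gamma(a, b) is b/(a+1) = 46.27/11.5 ≈ 4.0235.

σ̂²_MAP = 4.0235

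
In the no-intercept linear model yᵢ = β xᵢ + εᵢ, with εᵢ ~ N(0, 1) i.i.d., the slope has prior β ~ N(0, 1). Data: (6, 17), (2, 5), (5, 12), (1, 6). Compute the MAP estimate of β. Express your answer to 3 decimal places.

log p(β | y) = −Σ(yᵢ − βxᵢ)²/(2·1) − β²/(2·1) + const.
Setting the derivative to zero: Σxᵢ(yᵢ − βxᵢ)/1 − β/1 = 0, so β = Σxᵢyᵢ / (Σxᵢ² + σ²/τ²).
Σxᵢyᵢ = 6·17 + 2·5 + 5·12 + 1·6 = 178; Σxᵢ² = 66; σ²/τ² = 1.
β̂_MAP = 178 / (66 + 1) = 178/67 ≈ 2.657.

β̂_MAP = 2.657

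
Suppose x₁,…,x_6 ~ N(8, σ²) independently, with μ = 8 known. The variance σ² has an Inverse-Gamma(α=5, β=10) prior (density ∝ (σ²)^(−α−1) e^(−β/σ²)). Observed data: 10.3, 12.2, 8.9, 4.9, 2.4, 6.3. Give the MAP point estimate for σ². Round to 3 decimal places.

Sum of squared deviations about the known mean: SS = (10.3−8)² + (12.2−8)² + (8.9−8)² + (4.9−8)² + (2.4−8)² + (6.3−8)² = 67.6.
The Normal likelihood contributes (σ²)^(−n/2) exp(−SS/(2σ²)), so the posterior is Inverse-Gamma(α + n/2, β + SS/2) = Inverse-Gamma(8, 43.8).
The mode of Inverse-Gamma(a, b) is b/(a+1) = 43.8/9 ≈ 4.867.

σ̂²_MAP = 4.867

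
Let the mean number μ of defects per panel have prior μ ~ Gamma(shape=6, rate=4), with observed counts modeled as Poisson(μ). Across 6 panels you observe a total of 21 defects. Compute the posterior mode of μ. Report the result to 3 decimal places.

μ̂_MAP = 2.600

Σxᵢ = 21, n = 6.
Posterior ∝ μ^5e^(−4μ) · μ^21e^(−6μ) = μ^26e^(−10μ), i.e. Gamma(shape=27, rate=10).
The mode of a Gamma(a, b) with a ≥ 1 (shape–rate) is (a−1)/b = 26/10 ≈ 2.600.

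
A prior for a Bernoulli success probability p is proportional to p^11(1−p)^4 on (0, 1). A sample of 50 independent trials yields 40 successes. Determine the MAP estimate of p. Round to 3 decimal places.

p̂_MAP = 0.785

The prior density ∝ p^11(1−p)^4 is the kernel of Beta(12, 5).
Data: 40 successes in 50 trials. The binomial likelihood contributes p^40(1−p)^10, so the posterior is Beta(12+40, 5+10) = Beta(52, 15).
For Beta(a, b) with a, b > 1 the mode is (a−1)/(a+b−2) = 51/65 ≈ 0.785.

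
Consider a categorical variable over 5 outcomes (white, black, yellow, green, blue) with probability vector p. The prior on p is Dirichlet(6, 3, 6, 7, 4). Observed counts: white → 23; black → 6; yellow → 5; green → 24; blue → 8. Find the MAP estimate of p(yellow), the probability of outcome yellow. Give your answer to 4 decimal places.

The posterior is Dirichlet(αᵢ + nᵢ) = Dirichlet(29, 9, 11, 31, 12).
For a Dirichlet(a₁,…,a_K) with all aᵢ > 1, the mode has j-th component (aⱼ − 1)/(Σaᵢ − K).
Here Σaᵢ = 92 and K = 5, so p(yellow) = (11 − 1)/(92 − 5) = 10/87 ≈ 0.1149.

MAP estimate of p(yellow) = 0.1149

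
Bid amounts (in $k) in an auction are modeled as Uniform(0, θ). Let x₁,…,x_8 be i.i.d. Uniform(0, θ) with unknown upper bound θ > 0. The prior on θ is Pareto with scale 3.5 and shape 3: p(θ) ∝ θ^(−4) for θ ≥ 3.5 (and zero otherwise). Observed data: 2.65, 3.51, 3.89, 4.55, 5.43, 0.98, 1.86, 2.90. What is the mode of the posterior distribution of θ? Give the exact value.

The Uniform(0, θ) likelihood is θ^(−n) for θ ≥ max(xᵢ), zero otherwise. Here max(xᵢ) = 5.43.
Posterior ∝ θ^(−4) · θ^(−8) = θ^(−12) on θ ≥ max(3.5, 5.43) = 5.43.
This density is strictly decreasing in θ, so the posterior mode lies at the lower boundary of the support.

θ̂_MAP = 5.43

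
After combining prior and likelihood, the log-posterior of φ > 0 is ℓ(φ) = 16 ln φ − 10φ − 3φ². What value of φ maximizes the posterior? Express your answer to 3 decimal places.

φ̂_MAP = 1.000

ℓ'(φ) = 16/φ − 10 − 6φ. Setting this to zero and multiplying by φ: 6φ² + 10φ − 16 = 0.
φ = (−10 + √(10² + 4·6·16)) / (2·6) = (−10 + √484) / 12 = (−10 + 22)/12 = 1.
ℓ''(φ) = −16/φ² − 6 < 0, confirming a maximum.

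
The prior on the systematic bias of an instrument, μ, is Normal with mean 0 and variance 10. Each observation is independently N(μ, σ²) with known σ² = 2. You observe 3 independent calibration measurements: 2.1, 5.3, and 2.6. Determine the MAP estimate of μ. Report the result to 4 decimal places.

n = 3; x̄ = (2.1 + 5.3 + 2.6)/3 = 10/3 = 10/3 ≈ 3.3333.
For a Normal prior and Normal likelihood with known variance, the posterior is Normal; its mode equals its mean, the precision-weighted average.
Prior precision 1/σ₀² = 1/10 = 0.1; data precision n/σ² = 3/2 = 1.5.
μ̂ = (0.1·0 + 1.5·(10/3)) / (0.1 + 1.5) = 5/1.6 = 3.1250.

μ̂_MAP = 3.1250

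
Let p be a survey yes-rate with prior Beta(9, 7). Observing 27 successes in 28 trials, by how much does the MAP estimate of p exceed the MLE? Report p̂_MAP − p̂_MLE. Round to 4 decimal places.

Posterior is Beta(36, 8); MAP = (36−1)/(44−2) = 35/42 ≈ 0.83333.
MLE ignores the prior: p̂_MLE = k/n = 27/28 ≈ 0.96429.
Difference = 35/42 − 27/28 = -11/84 ≈ -0.1310.

MAP − MLE = -0.1310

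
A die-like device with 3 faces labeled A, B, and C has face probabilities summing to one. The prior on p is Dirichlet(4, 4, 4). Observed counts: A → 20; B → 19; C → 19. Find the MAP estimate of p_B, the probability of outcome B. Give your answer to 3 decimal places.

The posterior is Dirichlet(αᵢ + nᵢ) = Dirichlet(24, 23, 23).
For a Dirichlet(a₁,…,a_K) with all aᵢ > 1, the mode has j-th component (aⱼ − 1)/(Σaᵢ − K).
Here Σaᵢ = 70 and K = 3, so p_B = (23 − 1)/(70 − 3) = 22/67 ≈ 0.328.

MAP estimate of p_B = 0.328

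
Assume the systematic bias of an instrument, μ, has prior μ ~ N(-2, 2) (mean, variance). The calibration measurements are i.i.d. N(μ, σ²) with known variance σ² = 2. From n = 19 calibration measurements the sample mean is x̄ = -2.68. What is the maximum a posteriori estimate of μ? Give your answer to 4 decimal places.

n = 19, x̄ = -2.68.
For a Normal prior and Normal likelihood with known variance, the posterior is Normal; its mode equals its mean, the precision-weighted average.
Prior precision 1/σ₀² = 1/2 = 0.5; data precision n/σ² = 19/2 = 9.5.
μ̂ = (0.5·(-2) + 9.5·(-2.68)) / (0.5 + 9.5) = (-26.46)/10 = -2.6460.

μ̂_MAP = -2.6460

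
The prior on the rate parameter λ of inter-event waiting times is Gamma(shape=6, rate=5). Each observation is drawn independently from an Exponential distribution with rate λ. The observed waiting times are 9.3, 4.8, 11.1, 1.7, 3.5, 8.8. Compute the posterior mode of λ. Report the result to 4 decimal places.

The Exponential(rate=λ) likelihood is ∝ λ^n e^(−λΣtᵢ). Here n = 6 and Σtᵢ = 9.3 + 4.8 + 11.1 + 1.7 + 3.5 + 8.8 = 39.2.
Posterior ∝ λ^5e^(−5λ) · λ^6e^(−39.2λ) = λ^11e^(−44.2λ), i.e. Gamma(12, 44.2).
Mode = (a−1)/b = 11/44.2 ≈ 0.2489.

λ̂_MAP = 0.2489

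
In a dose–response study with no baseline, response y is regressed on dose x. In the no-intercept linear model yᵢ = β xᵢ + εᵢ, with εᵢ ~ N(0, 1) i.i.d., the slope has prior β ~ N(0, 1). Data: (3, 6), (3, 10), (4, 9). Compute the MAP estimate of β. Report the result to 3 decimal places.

β̂_MAP = 2.400

log p(β | y) = −Σ(yᵢ − βxᵢ)²/(2·1) − β²/(2·1) + const.
Setting the derivative to zero: Σxᵢ(yᵢ − βxᵢ)/1 − β/1 = 0, so β = Σxᵢyᵢ / (Σxᵢ² + σ²/τ²).
Σxᵢyᵢ = 3·6 + 3·10 + 4·9 = 84; Σxᵢ² = 34; σ²/τ² = 1.
β̂_MAP = 84 / (34 + 1) = 84/35 ≈ 2.400.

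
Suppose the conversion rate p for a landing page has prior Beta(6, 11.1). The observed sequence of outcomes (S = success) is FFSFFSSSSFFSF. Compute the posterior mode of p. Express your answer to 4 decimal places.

Prior: Beta(6, 11.1).
Data: 6 successes in 13 trials (from the sequence). The binomial likelihood contributes p^6(1−p)^7, so the posterior is Beta(6+6, 11.1+7) = Beta(12, 18.1).
For Beta(a, b) with a, b > 1 the mode is (a−1)/(a+b−2) = 11/28.1 ≈ 0.3915.

p̂_MAP = 0.3915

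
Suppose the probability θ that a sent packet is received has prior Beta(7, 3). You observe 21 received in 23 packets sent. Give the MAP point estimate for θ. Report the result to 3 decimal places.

Prior: Beta(7, 3).
Data: 21 successes in 23 trials. The binomial likelihood contributes θ^21(1−θ)^2, so the posterior is Beta(7+21, 3+2) = Beta(28, 5).
For Beta(a, b) with a, b > 1 the mode is (a−1)/(a+b−2) = 27/31 ≈ 0.871.

θ̂_MAP = 0.871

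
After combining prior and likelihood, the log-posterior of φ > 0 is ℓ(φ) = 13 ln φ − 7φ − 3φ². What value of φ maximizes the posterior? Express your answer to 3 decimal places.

φ̂_MAP = 1.000

ℓ'(φ) = 13/φ − 7 − 6φ. Setting this to zero and multiplying by φ: 6φ² + 7φ − 13 = 0.
φ = (−7 + √(7² + 4·6·13)) / (2·6) = (−7 + √361) / 12 = (−7 + 19)/12 = 1.
ℓ''(φ) = −13/φ² − 6 < 0, confirming a maximum.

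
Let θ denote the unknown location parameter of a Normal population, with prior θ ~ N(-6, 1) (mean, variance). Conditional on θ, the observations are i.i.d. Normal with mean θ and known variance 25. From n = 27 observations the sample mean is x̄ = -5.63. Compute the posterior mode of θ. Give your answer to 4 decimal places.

n = 27, x̄ = -5.63.
For a Normal prior and Normal likelihood with known variance, the posterior is Normal; its mode equals its mean, the precision-weighted average.
Prior precision 1/σ₀² = 1/1 = 1; data precision n/σ² = 27/25 = 1.08.
θ̂ = (1·(-6) + 1.08·(-5.63)) / (1 + 1.08) = (-12.0804)/2.08 = -30201/5200 ≈ -5.8079.

θ̂_MAP = -5.8079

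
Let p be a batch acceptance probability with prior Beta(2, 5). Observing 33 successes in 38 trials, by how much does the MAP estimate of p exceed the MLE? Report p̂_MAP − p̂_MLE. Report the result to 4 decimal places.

MAP − MLE = -0.0777

Posterior is Beta(35, 10); MAP = (35−1)/(45−2) = 34/43 ≈ 0.79070.
MLE ignores the prior: p̂_MLE = k/n = 33/38 ≈ 0.86842.
Difference = 34/43 − 33/38 = -127/1634 ≈ -0.0777.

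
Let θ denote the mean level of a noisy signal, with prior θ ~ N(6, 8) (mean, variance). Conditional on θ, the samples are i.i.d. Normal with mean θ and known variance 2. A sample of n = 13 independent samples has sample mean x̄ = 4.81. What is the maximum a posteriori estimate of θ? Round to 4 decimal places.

θ̂_MAP = 4.8325

n = 13, x̄ = 4.81.
For a Normal prior and Normal likelihood with known variance, the posterior is Normal; its mode equals its mean, the precision-weighted average.
Prior precision 1/σ₀² = 1/8 = 0.125; data precision n/σ² = 13/2 = 6.5.
θ̂ = (0.125·6 + 6.5·4.81) / (0.125 + 6.5) = 32.015/6.625 = 6403/1325 ≈ 4.8325.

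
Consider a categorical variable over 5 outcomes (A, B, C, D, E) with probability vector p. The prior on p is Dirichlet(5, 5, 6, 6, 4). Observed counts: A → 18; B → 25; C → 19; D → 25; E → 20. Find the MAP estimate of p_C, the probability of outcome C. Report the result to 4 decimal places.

The posterior is Dirichlet(αᵢ + nᵢ) = Dirichlet(23, 30, 25, 31, 24).
For a Dirichlet(a₁,…,a_K) with all aᵢ > 1, the mode has j-th component (aⱼ − 1)/(Σaᵢ − K).
Here Σaᵢ = 133 and K = 5, so p_C = (25 − 1)/(133 − 5) = 24/128 ≈ 0.1875.

MAP estimate of p_C = 0.1875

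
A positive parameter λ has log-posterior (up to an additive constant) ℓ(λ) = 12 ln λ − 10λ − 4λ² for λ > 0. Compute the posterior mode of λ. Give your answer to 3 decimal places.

ℓ'(λ) = 12/λ − 10 − 8λ. Setting this to zero and multiplying by λ: 8λ² + 10λ − 12 = 0.
λ = (−10 + √(10² + 4·8·12)) / (2·8) = (−10 + √484) / 16 = (−10 + 22)/16 = 3/4.
ℓ''(λ) = −12/λ² − 8 < 0, confirming a maximum.

λ̂_MAP = 0.750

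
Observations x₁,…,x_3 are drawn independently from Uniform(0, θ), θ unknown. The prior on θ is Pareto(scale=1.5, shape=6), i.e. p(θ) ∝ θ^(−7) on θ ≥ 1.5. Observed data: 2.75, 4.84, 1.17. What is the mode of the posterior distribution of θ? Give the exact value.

The Uniform(0, θ) likelihood is θ^(−n) for θ ≥ max(xᵢ), zero otherwise. Here max(xᵢ) = 4.84.
Posterior ∝ θ^(−7) · θ^(−3) = θ^(−10) on θ ≥ max(1.5, 4.84) = 4.84.
This density is strictly decreasing in θ, so the posterior mode lies at the lower boundary of the support.

θ̂_MAP = 4.84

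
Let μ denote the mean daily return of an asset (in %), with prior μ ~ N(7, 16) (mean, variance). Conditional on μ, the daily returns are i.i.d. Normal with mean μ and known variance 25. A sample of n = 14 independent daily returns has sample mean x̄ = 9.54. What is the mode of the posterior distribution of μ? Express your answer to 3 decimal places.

n = 14, x̄ = 9.54.
For a Normal prior and Normal likelihood with known variance, the posterior is Normal; its mode equals its mean, the precision-weighted average.
Prior precision 1/σ₀² = 1/16 = 0.0625; data precision n/σ² = 14/25 = 0.56.
μ̂ = (0.0625·7 + 0.56·9.54) / (0.0625 + 0.56) = 5.7799/0.6225 = 57799/6225 ≈ 9.285.

μ̂_MAP = 9.285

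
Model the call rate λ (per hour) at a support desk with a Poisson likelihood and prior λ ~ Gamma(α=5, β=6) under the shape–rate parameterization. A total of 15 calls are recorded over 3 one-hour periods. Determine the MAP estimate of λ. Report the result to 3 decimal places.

Σxᵢ = 15, n = 3.
Posterior ∝ λ^4e^(−6λ) · λ^15e^(−3λ) = λ^19e^(−9λ), i.e. Gamma(shape=20, rate=9).
The mode of a Gamma(a, b) with a ≥ 1 (shape–rate) is (a−1)/b = 19/9 ≈ 2.111.

λ̂_MAP = 2.111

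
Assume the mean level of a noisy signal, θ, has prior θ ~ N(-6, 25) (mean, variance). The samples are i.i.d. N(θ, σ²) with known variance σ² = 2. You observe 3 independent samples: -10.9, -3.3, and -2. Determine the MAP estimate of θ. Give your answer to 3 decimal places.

n = 3; x̄ = ((-10.9) + (-3.3) + (-2))/3 = -16.2/3 = -5.4.
For a Normal prior and Normal likelihood with known variance, the posterior is Normal; its mode equals its mean, the precision-weighted average.
Prior precision 1/σ₀² = 1/25 = 0.04; data precision n/σ² = 3/2 = 1.5.
θ̂ = (0.04·(-6) + 1.5·(-5.4)) / (0.04 + 1.5) = (-8.34)/1.54 = -417/77 ≈ -5.416.

θ̂_MAP = -5.416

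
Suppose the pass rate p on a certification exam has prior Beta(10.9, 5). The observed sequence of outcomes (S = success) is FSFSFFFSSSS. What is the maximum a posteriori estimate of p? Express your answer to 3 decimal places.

Prior: Beta(10.9, 5).
Data: 6 successes in 11 trials (from the sequence). The binomial likelihood contributes p^6(1−p)^5, so the posterior is Beta(10.9+6, 5+5) = Beta(16.9, 10).
For Beta(a, b) with a, b > 1 the mode is (a−1)/(a+b−2) = 15.9/24.9 ≈ 0.639.

p̂_MAP = 0.639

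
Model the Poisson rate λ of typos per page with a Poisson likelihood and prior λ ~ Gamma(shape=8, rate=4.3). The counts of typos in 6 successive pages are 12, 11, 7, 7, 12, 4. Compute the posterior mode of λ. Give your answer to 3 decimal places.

Σxᵢ = 12+11+7+7+12+4 = 53, with n = 6.
Posterior ∝ λ^7e^(−4.3λ) · λ^53e^(−6λ) = λ^60e^(−10.3λ), i.e. Gamma(shape=61, rate=10.3).
The mode of a Gamma(a, b) with a ≥ 1 (shape–rate) is (a−1)/b = 60/10.3 ≈ 5.825.

λ̂_MAP = 5.825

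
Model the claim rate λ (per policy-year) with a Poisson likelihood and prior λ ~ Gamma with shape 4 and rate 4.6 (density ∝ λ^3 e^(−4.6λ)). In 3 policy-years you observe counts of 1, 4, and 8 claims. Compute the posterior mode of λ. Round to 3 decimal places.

λ̂_MAP = 2.105

Σxᵢ = 1+4+8 = 13, with n = 3.
Posterior ∝ λ^3e^(−4.6λ) · λ^13e^(−3λ) = λ^16e^(−7.6λ), i.e. Gamma(shape=17, rate=7.6).
The mode of a Gamma(a, b) with a ≥ 1 (shape–rate) is (a−1)/b = 16/7.6 ≈ 2.105.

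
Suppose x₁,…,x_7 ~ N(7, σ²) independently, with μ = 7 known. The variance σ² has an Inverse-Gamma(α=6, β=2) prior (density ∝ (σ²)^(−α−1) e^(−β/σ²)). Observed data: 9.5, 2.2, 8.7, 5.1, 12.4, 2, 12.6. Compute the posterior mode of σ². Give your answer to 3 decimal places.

Sum of squared deviations about the known mean: SS = (9.5−7)² + (2.2−7)² + (8.7−7)² + (5.1−7)² + (12.4−7)² + (2−7)² + (12.6−7)² = 121.31.
The Normal likelihood contributes (σ²)^(−n/2) exp(−SS/(2σ²)), so the posterior is Inverse-Gamma(α + n/2, β + SS/2) = Inverse-Gamma(9.5, 62.655).
The mode of Inverse-Gamma(a, b) is b/(a+1) = 62.655/10.5 ≈ 5.967.

σ̂²_MAP = 5.967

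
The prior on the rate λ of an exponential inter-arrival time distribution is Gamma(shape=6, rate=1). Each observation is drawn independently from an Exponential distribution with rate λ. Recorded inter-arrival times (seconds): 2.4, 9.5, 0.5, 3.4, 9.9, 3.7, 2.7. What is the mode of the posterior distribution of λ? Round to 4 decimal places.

λ̂_MAP = 0.3625

The Exponential(rate=λ) likelihood is ∝ λ^n e^(−λΣtᵢ). Here n = 7 and Σtᵢ = 2.4 + 9.5 + 0.5 + 3.4 + 9.9 + 3.7 + 2.7 = 32.1.
Posterior ∝ λ^5e^(−1λ) · λ^7e^(−32.1λ) = λ^12e^(−33.1λ), i.e. Gamma(13, 33.1).
Mode = (a−1)/b = 12/33.1 ≈ 0.3625.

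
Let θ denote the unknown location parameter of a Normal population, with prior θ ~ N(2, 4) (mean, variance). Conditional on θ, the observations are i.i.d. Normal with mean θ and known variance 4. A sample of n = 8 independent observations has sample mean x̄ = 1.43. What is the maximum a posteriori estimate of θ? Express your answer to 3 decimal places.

θ̂_MAP = 1.493

n = 8, x̄ = 1.43.
For a Normal prior and Normal likelihood with known variance, the posterior is Normal; its mode equals its mean, the precision-weighted average.
Prior precision 1/σ₀² = 1/4 = 0.25; data precision n/σ² = 8/4 = 2.
θ̂ = (0.25·2 + 2·1.43) / (0.25 + 2) = 3.36/2.25 = 112/75 ≈ 1.493.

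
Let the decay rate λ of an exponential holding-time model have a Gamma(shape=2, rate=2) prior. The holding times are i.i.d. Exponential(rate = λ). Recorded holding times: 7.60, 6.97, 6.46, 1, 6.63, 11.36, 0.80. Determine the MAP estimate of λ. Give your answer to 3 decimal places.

The Exponential(rate=λ) likelihood is ∝ λ^n e^(−λΣtᵢ). Here n = 7 and Σtᵢ = 7.60 + 6.97 + 6.46 + 1 + 6.63 + 11.36 + 0.80 = 40.82.
Posterior ∝ λe^(−2λ) · λ^7e^(−40.82λ) = λ^8e^(−42.82λ), i.e. Gamma(9, 42.82).
Mode = (a−1)/b = 8/42.82 ≈ 0.187.

λ̂_MAP = 0.187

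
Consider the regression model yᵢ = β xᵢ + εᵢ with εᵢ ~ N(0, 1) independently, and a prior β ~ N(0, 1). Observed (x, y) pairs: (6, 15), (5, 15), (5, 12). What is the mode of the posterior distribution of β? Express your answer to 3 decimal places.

log p(β | y) = −Σ(yᵢ − βxᵢ)²/(2·1) − β²/(2·1) + const.
Setting the derivative to zero: Σxᵢ(yᵢ − βxᵢ)/1 − β/1 = 0, so β = Σxᵢyᵢ / (Σxᵢ² + σ²/τ²).
Σxᵢyᵢ = 6·15 + 5·15 + 5·12 = 225; Σxᵢ² = 86; σ²/τ² = 1.
β̂_MAP = 225 / (86 + 1) = 225/87 ≈ 2.586.

β̂_MAP = 2.586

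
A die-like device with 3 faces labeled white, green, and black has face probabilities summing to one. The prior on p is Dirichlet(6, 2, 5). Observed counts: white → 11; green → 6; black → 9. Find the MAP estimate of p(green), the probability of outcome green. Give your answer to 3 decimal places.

The posterior is Dirichlet(αᵢ + nᵢ) = Dirichlet(17, 8, 14).
For a Dirichlet(a₁,…,a_K) with all aᵢ > 1, the mode has j-th component (aⱼ − 1)/(Σaᵢ − K).
Here Σaᵢ = 39 and K = 3, so p(green) = (8 − 1)/(39 − 3) = 7/36 ≈ 0.194.

MAP estimate of p(green) = 0.194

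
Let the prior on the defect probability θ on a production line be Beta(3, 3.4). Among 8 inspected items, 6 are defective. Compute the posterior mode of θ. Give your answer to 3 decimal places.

θ̂_MAP = 0.645

Prior: Beta(3, 3.4).
Data: 6 successes in 8 trials. The binomial likelihood contributes θ^6(1−θ)^2, so the posterior is Beta(3+6, 3.4+2) = Beta(9, 5.4).
For Beta(a, b) with a, b > 1 the mode is (a−1)/(a+b−2) = 8/12.4 ≈ 0.645.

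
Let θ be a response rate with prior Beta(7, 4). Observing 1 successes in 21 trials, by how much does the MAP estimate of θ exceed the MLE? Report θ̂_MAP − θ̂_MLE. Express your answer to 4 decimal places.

MAP − MLE = 0.1857

Posterior is Beta(8, 24); MAP = (8−1)/(32−2) = 7/30 ≈ 0.23333.
MLE ignores the prior: θ̂_MLE = k/n = 1/21 ≈ 0.04762.
Difference = 7/30 − 1/21 = 13/70 ≈ 0.1857.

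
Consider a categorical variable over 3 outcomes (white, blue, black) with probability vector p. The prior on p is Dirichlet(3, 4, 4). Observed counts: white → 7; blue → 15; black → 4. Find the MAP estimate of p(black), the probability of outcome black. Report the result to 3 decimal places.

MAP estimate of p(black) = 0.206

The posterior is Dirichlet(αᵢ + nᵢ) = Dirichlet(10, 19, 8).
For a Dirichlet(a₁,…,a_K) with all aᵢ > 1, the mode has j-th component (aⱼ − 1)/(Σaᵢ − K).
Here Σaᵢ = 37 and K = 3, so p(black) = (8 − 1)/(37 − 3) = 7/34 ≈ 0.206.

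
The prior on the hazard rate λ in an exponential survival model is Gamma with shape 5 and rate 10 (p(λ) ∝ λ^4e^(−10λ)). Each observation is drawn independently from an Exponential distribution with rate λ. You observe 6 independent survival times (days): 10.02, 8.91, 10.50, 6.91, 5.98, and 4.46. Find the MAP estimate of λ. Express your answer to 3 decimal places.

The Exponential(rate=λ) likelihood is ∝ λ^n e^(−λΣtᵢ). Here n = 6 and Σtᵢ = 10.02 + 8.91 + 10.50 + 6.91 + 5.98 + 4.46 = 46.78.
Posterior ∝ λ^4e^(−10λ) · λ^6e^(−46.78λ) = λ^10e^(−56.78λ), i.e. Gamma(11, 56.78).
Mode = (a−1)/b = 10/56.78 ≈ 0.176.

λ̂_MAP = 0.176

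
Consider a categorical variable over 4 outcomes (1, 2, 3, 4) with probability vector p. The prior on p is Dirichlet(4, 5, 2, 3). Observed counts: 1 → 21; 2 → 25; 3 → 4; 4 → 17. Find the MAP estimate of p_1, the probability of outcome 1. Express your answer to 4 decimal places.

MAP estimate: 0.3117

The posterior is Dirichlet(αᵢ + nᵢ) = Dirichlet(25, 30, 6, 20).
For a Dirichlet(a₁,…,a_K) with all aᵢ > 1, the mode has j-th component (aⱼ − 1)/(Σaᵢ − K).
Here Σaᵢ = 81 and K = 4, so p_1 = (25 − 1)/(81 − 4) = 24/77 ≈ 0.3117.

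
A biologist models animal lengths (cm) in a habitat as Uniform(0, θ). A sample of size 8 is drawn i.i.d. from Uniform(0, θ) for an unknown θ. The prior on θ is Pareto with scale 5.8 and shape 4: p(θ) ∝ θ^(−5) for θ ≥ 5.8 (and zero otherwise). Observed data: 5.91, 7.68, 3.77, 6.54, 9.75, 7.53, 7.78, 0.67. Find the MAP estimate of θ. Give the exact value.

The Uniform(0, θ) likelihood is θ^(−n) for θ ≥ max(xᵢ), zero otherwise. Here max(xᵢ) = 9.75.
Posterior ∝ θ^(−5) · θ^(−8) = θ^(−13) on θ ≥ max(5.8, 9.75) = 9.75.
This density is strictly decreasing in θ, so the posterior mode lies at the lower boundary of the support.

θ̂_MAP = 9.75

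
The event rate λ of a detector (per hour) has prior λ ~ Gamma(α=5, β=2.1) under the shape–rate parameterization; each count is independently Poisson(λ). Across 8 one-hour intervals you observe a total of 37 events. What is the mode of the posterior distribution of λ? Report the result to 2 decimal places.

Σxᵢ = 37, n = 8.
Posterior ∝ λ^4e^(−2.1λ) · λ^37e^(−8λ) = λ^41e^(−10.1λ), i.e. Gamma(shape=42, rate=10.1).
The mode of a Gamma(a, b) with a ≥ 1 (shape–rate) is (a−1)/b = 41/10.1 ≈ 4.06.

λ̂_MAP = 4.06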